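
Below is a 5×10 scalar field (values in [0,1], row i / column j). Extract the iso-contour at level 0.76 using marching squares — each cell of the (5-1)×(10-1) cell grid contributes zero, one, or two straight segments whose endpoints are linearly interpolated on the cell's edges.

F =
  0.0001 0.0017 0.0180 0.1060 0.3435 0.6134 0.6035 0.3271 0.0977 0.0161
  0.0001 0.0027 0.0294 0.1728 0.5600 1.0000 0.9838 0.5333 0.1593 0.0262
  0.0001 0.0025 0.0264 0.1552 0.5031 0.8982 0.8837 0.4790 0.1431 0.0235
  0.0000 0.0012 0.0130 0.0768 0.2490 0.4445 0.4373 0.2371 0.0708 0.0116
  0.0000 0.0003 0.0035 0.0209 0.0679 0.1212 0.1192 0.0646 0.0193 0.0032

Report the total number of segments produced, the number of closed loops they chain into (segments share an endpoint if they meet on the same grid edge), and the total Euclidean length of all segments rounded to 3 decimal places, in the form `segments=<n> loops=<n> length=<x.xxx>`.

segments=8 loops=1 length=6.511

cell (0,4): code 0100 → (0.379,5.000)–(1.000,4.455)
cell (0,5): code 1100 → (0.412,6.000)–(0.379,5.000)
cell (0,6): code 1000 → (1.000,6.497)–(0.412,6.000)
cell (1,4): code 0110 → (1.000,4.455)–(2.000,4.650)
cell (1,6): code 1001 → (2.000,6.306)–(1.000,6.497)
cell (2,4): code 0010 → (2.000,4.650)–(2.305,5.000)
cell (2,5): code 0011 → (2.305,5.000)–(2.277,6.000)
cell (2,6): code 0001 → (2.277,6.000)–(2.000,6.306)
total: 8 segments, chained into 1 closed loop(s), length Σ = 6.510876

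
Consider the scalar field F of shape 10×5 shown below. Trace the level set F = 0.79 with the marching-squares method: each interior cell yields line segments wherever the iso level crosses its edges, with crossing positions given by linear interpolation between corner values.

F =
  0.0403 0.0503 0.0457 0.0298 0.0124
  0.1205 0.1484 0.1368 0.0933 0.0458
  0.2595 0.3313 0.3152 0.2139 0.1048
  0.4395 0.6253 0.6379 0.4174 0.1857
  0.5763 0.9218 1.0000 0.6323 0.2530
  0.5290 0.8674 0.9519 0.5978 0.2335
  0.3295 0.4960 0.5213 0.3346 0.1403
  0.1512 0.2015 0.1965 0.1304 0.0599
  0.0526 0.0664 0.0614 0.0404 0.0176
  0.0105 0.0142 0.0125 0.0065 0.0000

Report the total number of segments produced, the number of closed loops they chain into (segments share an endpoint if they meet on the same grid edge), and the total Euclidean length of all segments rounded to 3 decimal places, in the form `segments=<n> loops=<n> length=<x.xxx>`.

segments=8 loops=1 length=6.342

cell (3,0): code 0100 → (3.555,1.000)–(4.000,0.619)
cell (3,1): code 1100 → (3.420,2.000)–(3.555,1.000)
cell (3,2): code 1000 → (4.000,2.571)–(3.420,2.000)
cell (4,0): code 0110 → (4.000,0.619)–(5.000,0.771)
cell (4,2): code 1001 → (5.000,2.457)–(4.000,2.571)
cell (5,0): code 0010 → (5.000,0.771)–(5.208,1.000)
cell (5,1): code 0011 → (5.208,1.000)–(5.376,2.000)
cell (5,2): code 0001 → (5.376,2.000)–(5.000,2.457)
total: 8 segments, chained into 1 closed loop(s), length Σ = 6.342241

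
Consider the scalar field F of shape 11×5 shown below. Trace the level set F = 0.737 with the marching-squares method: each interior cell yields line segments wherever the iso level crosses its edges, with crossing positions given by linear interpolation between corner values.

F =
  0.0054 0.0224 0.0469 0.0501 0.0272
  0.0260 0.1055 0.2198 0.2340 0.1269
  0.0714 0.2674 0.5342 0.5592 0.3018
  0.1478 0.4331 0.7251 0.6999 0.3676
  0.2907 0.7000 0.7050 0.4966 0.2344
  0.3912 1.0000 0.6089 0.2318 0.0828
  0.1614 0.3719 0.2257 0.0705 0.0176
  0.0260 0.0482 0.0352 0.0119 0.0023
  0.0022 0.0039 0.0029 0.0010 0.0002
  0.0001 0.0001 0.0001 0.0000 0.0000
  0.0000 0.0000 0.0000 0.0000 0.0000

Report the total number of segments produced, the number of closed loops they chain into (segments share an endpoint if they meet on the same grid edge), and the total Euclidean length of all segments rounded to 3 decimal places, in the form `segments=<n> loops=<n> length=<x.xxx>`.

cell (4,0): code 0100 → (4.123,1.000)–(5.000,0.568)
cell (4,1): code 1000 → (5.000,1.672)–(4.123,1.000)
cell (5,0): code 0010 → (5.000,0.568)–(5.419,1.000)
cell (5,1): code 0001 → (5.419,1.000)–(5.000,1.672)
total: 4 segments, chained into 1 closed loop(s), length Σ = 3.475996

segments=4 loops=1 length=3.476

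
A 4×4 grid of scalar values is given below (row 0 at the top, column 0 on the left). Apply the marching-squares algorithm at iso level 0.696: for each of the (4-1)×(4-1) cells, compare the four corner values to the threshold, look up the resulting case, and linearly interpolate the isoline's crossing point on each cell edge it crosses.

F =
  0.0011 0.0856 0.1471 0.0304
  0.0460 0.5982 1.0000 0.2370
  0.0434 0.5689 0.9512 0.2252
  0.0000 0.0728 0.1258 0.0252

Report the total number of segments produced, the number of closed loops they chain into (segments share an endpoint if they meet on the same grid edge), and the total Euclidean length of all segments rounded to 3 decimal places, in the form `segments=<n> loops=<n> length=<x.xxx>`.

cell (0,1): code 0100 → (0.644,2.000)–(1.000,1.243)
cell (0,2): code 1000 → (1.000,2.398)–(0.644,2.000)
cell (1,1): code 0110 → (1.000,1.243)–(2.000,1.332)
cell (1,2): code 1001 → (2.000,2.352)–(1.000,2.398)
cell (2,1): code 0010 → (2.000,1.332)–(2.309,2.000)
cell (2,2): code 0001 → (2.309,2.000)–(2.000,2.352)
total: 6 segments, chained into 1 closed loop(s), length Σ = 4.579804

segments=6 loops=1 length=4.580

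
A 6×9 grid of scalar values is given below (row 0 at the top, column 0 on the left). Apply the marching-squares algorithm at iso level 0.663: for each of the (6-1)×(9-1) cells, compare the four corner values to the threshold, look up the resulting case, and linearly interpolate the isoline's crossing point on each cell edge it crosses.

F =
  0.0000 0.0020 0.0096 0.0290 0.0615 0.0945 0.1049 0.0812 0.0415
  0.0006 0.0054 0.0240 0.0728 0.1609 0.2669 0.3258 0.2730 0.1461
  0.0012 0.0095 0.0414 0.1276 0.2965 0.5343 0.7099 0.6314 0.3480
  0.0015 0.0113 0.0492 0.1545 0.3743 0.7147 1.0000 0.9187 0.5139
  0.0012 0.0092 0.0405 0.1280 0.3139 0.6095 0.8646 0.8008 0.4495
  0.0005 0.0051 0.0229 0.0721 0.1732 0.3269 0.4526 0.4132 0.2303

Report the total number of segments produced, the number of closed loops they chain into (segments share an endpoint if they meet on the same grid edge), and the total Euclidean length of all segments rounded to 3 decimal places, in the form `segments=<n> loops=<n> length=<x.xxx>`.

cell (1,5): code 0100 → (1.878,6.000)–(2.000,5.733)
cell (1,6): code 1000 → (2.000,6.597)–(1.878,6.000)
cell (2,4): code 0100 → (2.713,5.000)–(3.000,4.848)
cell (2,5): code 1110 → (2.000,5.733)–(2.713,5.000)
cell (2,6): code 1101 → (2.110,7.000)–(2.000,6.597)
cell (2,7): code 1000 → (3.000,7.632)–(2.110,7.000)
cell (3,4): code 0010 → (3.000,4.848)–(3.491,5.000)
cell (3,5): code 0111 → (3.491,5.000)–(4.000,5.210)
cell (3,7): code 1001 → (4.000,7.392)–(3.000,7.632)
cell (4,5): code 0010 → (4.000,5.210)–(4.489,6.000)
cell (4,6): code 0011 → (4.489,6.000)–(4.356,7.000)
cell (4,7): code 0001 → (4.356,7.000)–(4.000,7.392)
total: 12 segments, chained into 1 closed loop(s), length Σ = 8.319862

segments=12 loops=1 length=8.320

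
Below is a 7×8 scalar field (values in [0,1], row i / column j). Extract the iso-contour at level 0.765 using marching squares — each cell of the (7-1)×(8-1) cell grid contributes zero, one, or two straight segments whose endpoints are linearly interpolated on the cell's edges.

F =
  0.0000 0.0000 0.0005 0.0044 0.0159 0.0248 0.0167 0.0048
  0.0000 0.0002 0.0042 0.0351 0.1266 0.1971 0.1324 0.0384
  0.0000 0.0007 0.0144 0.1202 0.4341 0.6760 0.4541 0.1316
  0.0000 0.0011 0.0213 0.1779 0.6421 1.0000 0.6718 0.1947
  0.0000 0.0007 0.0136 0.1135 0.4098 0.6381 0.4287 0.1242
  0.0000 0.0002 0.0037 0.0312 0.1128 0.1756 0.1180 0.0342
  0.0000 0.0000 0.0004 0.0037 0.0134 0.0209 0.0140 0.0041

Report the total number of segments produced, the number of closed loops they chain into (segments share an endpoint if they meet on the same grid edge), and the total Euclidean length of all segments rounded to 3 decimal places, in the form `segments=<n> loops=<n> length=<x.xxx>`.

cell (2,4): code 0100 → (2.275,5.000)–(3.000,4.343)
cell (2,5): code 1000 → (3.000,5.716)–(2.275,5.000)
cell (3,4): code 0010 → (3.000,4.343)–(3.649,5.000)
cell (3,5): code 0001 → (3.649,5.000)–(3.000,5.716)
total: 4 segments, chained into 1 closed loop(s), length Σ = 3.887653

segments=4 loops=1 length=3.888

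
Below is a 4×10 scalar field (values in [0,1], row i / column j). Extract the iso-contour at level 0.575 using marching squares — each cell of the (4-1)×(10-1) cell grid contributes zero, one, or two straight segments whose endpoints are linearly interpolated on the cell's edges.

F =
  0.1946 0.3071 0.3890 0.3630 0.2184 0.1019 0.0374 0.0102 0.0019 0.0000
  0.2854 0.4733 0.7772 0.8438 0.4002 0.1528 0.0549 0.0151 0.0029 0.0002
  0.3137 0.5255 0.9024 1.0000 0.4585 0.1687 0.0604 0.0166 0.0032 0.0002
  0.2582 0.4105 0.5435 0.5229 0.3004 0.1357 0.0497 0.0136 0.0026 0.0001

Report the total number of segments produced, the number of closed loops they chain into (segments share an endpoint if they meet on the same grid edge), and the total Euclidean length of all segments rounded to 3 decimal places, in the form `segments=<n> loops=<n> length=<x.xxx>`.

segments=8 loops=1 length=8.154

cell (0,1): code 0100 → (0.479,2.000)–(1.000,1.335)
cell (0,2): code 1100 → (0.441,3.000)–(0.479,2.000)
cell (0,3): code 1000 → (1.000,3.606)–(0.441,3.000)
cell (1,1): code 0110 → (1.000,1.335)–(2.000,1.131)
cell (1,3): code 1001 → (2.000,3.785)–(1.000,3.606)
cell (2,1): code 0010 → (2.000,1.131)–(2.912,2.000)
cell (2,2): code 0011 → (2.912,2.000)–(2.891,3.000)
cell (2,3): code 0001 → (2.891,3.000)–(2.000,3.785)
total: 8 segments, chained into 1 closed loop(s), length Σ = 8.153631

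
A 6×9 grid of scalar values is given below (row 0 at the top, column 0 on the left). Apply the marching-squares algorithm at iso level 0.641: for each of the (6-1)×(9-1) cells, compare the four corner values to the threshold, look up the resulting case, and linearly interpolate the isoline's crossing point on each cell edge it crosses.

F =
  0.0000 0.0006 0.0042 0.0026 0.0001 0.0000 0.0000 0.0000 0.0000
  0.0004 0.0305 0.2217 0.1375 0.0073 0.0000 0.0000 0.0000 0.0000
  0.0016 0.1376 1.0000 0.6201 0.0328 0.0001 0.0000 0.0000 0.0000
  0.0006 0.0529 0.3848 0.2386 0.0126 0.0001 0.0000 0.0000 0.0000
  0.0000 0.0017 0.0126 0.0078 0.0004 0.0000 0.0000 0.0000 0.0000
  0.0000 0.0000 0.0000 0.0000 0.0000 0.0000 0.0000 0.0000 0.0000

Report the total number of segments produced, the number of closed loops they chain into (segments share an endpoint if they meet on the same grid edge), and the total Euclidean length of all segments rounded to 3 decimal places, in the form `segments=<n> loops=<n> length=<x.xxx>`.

segments=4 loops=1 length=3.500

cell (1,1): code 0100 → (1.539,2.000)–(2.000,1.584)
cell (1,2): code 1000 → (2.000,2.945)–(1.539,2.000)
cell (2,1): code 0010 → (2.000,1.584)–(2.584,2.000)
cell (2,2): code 0001 → (2.584,2.000)–(2.000,2.945)
total: 4 segments, chained into 1 closed loop(s), length Σ = 3.500337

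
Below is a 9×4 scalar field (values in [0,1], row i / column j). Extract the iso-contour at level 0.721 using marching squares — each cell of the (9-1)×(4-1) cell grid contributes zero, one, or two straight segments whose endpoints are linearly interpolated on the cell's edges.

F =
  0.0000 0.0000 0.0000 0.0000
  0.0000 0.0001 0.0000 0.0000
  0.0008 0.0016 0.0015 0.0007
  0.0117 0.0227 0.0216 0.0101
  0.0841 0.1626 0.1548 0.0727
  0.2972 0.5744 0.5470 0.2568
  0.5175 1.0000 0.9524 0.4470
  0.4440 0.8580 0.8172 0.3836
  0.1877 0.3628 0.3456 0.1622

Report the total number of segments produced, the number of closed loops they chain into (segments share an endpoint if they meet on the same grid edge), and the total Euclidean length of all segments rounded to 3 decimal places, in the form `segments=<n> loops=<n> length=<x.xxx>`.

segments=8 loops=1 length=6.402

cell (5,0): code 0100 → (5.344,1.000)–(6.000,0.422)
cell (5,1): code 1100 → (5.429,2.000)–(5.344,1.000)
cell (5,2): code 1000 → (6.000,2.458)–(5.429,2.000)
cell (6,0): code 0110 → (6.000,0.422)–(7.000,0.669)
cell (6,2): code 1001 → (7.000,2.222)–(6.000,2.458)
cell (7,0): code 0010 → (7.000,0.669)–(7.277,1.000)
cell (7,1): code 0011 → (7.277,1.000)–(7.204,2.000)
cell (7,2): code 0001 → (7.204,2.000)–(7.000,2.222)
total: 8 segments, chained into 1 closed loop(s), length Σ = 6.402400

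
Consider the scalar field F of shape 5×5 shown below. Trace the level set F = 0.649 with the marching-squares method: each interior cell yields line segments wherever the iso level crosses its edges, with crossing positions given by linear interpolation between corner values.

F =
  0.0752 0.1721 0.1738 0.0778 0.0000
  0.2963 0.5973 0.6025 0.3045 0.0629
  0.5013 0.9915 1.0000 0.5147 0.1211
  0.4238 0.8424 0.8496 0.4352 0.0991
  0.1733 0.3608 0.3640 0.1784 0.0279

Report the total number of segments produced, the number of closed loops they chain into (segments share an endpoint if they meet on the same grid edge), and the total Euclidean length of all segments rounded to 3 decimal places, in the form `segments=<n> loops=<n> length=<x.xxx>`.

cell (1,0): code 0100 → (1.131,1.000)–(2.000,0.301)
cell (1,1): code 1100 → (1.117,2.000)–(1.131,1.000)
cell (1,2): code 1000 → (2.000,2.723)–(1.117,2.000)
cell (2,0): code 0110 → (2.000,0.301)–(3.000,0.538)
cell (2,2): code 1001 → (3.000,2.484)–(2.000,2.723)
cell (3,0): code 0010 → (3.000,0.538)–(3.402,1.000)
cell (3,1): code 0011 → (3.402,1.000)–(3.413,2.000)
cell (3,2): code 0001 → (3.413,2.000)–(3.000,2.484)
total: 8 segments, chained into 1 closed loop(s), length Σ = 7.560874

segments=8 loops=1 length=7.561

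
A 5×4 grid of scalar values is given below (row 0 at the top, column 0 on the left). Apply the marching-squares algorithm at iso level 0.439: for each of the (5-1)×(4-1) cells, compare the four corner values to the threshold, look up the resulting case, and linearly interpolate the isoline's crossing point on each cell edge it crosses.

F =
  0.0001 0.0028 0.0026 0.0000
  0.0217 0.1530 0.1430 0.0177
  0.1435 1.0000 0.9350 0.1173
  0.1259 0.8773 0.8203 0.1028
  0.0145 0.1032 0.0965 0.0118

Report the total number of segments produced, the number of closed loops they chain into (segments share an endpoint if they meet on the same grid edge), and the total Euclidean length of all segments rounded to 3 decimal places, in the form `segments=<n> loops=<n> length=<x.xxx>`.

segments=8 loops=1 length=7.371

cell (1,0): code 0100 → (1.338,1.000)–(2.000,0.345)
cell (1,1): code 1100 → (1.374,2.000)–(1.338,1.000)
cell (1,2): code 1000 → (2.000,2.607)–(1.374,2.000)
cell (2,0): code 0110 → (2.000,0.345)–(3.000,0.417)
cell (2,2): code 1001 → (3.000,2.531)–(2.000,2.607)
cell (3,0): code 0010 → (3.000,0.417)–(3.566,1.000)
cell (3,1): code 0011 → (3.566,1.000)–(3.527,2.000)
cell (3,2): code 0001 → (3.527,2.000)–(3.000,2.531)
total: 8 segments, chained into 1 closed loop(s), length Σ = 7.371392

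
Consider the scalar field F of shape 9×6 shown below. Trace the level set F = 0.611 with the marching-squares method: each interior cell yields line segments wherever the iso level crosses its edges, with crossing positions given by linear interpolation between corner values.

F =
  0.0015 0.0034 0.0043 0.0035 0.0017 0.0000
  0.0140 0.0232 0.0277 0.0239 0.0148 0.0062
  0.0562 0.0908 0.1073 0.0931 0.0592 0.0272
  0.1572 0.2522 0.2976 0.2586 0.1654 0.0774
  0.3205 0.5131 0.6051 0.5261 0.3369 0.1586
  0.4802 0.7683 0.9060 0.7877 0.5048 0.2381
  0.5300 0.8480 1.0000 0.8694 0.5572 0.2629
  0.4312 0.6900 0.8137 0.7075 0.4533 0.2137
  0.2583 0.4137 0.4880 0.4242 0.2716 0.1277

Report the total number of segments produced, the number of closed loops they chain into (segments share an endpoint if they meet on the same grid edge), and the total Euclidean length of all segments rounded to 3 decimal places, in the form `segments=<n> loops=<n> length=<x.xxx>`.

segments=12 loops=1 length=11.104

cell (4,0): code 0100 → (4.384,1.000)–(5.000,0.454)
cell (4,1): code 1100 → (4.020,2.000)–(4.384,1.000)
cell (4,2): code 1100 → (4.325,3.000)–(4.020,2.000)
cell (4,3): code 1000 → (5.000,3.625)–(4.325,3.000)
cell (5,0): code 0110 → (5.000,0.454)–(6.000,0.255)
cell (5,3): code 1001 → (6.000,3.828)–(5.000,3.625)
cell (6,0): code 0110 → (6.000,0.255)–(7.000,0.695)
cell (6,3): code 1001 → (7.000,3.380)–(6.000,3.828)
cell (7,0): code 0010 → (7.000,0.695)–(7.286,1.000)
cell (7,1): code 0011 → (7.286,1.000)–(7.622,2.000)
cell (7,2): code 0011 → (7.622,2.000)–(7.341,3.000)
cell (7,3): code 0001 → (7.341,3.000)–(7.000,3.380)
total: 12 segments, chained into 1 closed loop(s), length Σ = 11.103748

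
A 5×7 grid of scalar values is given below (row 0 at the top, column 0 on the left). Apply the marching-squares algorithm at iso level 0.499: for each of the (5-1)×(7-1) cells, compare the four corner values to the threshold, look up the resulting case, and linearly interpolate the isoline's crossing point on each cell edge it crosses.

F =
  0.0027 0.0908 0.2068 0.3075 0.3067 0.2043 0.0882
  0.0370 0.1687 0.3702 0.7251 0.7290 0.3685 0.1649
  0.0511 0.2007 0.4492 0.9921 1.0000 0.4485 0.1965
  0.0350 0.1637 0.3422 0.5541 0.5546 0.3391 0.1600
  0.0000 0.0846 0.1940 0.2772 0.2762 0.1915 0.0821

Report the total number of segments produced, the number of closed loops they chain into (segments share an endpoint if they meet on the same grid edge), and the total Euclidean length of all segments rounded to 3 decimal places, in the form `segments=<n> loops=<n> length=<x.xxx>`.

segments=10 loops=1 length=8.785

cell (0,2): code 0100 → (0.459,3.000)–(1.000,2.363)
cell (0,3): code 1100 → (0.455,4.000)–(0.459,3.000)
cell (0,4): code 1000 → (1.000,4.638)–(0.455,4.000)
cell (1,2): code 0110 → (1.000,2.363)–(2.000,2.092)
cell (1,4): code 1001 → (2.000,4.908)–(1.000,4.638)
cell (2,2): code 0110 → (2.000,2.092)–(3.000,2.740)
cell (2,4): code 1001 → (3.000,4.258)–(2.000,4.908)
cell (3,2): code 0010 → (3.000,2.740)–(3.199,3.000)
cell (3,3): code 0011 → (3.199,3.000)–(3.200,4.000)
cell (3,4): code 0001 → (3.200,4.000)–(3.000,4.258)
total: 10 segments, chained into 1 closed loop(s), length Σ = 8.785319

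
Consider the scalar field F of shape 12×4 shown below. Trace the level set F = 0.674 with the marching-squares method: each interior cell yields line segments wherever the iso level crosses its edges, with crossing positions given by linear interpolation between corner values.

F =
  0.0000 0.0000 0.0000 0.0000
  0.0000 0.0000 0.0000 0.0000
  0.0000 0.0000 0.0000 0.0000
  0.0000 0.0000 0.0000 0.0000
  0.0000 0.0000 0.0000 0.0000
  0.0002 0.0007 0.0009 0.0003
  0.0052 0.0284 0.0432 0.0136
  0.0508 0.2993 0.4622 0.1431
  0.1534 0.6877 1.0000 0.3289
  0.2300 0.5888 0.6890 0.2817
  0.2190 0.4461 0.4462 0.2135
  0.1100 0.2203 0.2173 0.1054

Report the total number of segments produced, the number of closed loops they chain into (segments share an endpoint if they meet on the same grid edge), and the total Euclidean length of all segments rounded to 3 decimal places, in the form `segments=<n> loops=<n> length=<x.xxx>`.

segments=8 loops=1 length=4.653

cell (7,0): code 0100 → (7.965,1.000)–(8.000,0.974)
cell (7,1): code 1100 → (7.394,2.000)–(7.965,1.000)
cell (7,2): code 1000 → (8.000,2.486)–(7.394,2.000)
cell (8,0): code 0010 → (8.000,0.974)–(8.139,1.000)
cell (8,1): code 0111 → (8.139,1.000)–(9.000,1.850)
cell (8,2): code 1001 → (9.000,2.037)–(8.000,2.486)
cell (9,1): code 0010 → (9.000,1.850)–(9.062,2.000)
cell (9,2): code 0001 → (9.062,2.000)–(9.000,2.037)
total: 8 segments, chained into 1 closed loop(s), length Σ = 4.653230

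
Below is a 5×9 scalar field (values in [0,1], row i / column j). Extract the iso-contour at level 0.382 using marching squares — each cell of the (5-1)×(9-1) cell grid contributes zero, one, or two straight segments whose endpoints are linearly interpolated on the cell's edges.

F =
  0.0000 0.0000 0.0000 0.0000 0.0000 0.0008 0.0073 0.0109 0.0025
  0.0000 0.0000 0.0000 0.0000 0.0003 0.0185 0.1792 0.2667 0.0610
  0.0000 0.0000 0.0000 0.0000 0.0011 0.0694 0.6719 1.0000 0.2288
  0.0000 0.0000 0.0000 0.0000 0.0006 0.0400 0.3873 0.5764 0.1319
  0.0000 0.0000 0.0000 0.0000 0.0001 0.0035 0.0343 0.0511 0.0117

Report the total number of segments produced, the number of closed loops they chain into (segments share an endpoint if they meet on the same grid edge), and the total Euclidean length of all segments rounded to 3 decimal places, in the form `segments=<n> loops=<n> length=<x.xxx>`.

segments=8 loops=1 length=6.778

cell (1,5): code 0100 → (1.412,6.000)–(2.000,5.519)
cell (1,6): code 1100 → (1.157,7.000)–(1.412,6.000)
cell (1,7): code 1000 → (2.000,7.801)–(1.157,7.000)
cell (2,5): code 0110 → (2.000,5.519)–(3.000,5.985)
cell (2,7): code 1001 → (3.000,7.437)–(2.000,7.801)
cell (3,5): code 0010 → (3.000,5.985)–(3.015,6.000)
cell (3,6): code 0011 → (3.015,6.000)–(3.370,7.000)
cell (3,7): code 0001 → (3.370,7.000)–(3.000,7.437)
total: 8 segments, chained into 1 closed loop(s), length Σ = 6.777735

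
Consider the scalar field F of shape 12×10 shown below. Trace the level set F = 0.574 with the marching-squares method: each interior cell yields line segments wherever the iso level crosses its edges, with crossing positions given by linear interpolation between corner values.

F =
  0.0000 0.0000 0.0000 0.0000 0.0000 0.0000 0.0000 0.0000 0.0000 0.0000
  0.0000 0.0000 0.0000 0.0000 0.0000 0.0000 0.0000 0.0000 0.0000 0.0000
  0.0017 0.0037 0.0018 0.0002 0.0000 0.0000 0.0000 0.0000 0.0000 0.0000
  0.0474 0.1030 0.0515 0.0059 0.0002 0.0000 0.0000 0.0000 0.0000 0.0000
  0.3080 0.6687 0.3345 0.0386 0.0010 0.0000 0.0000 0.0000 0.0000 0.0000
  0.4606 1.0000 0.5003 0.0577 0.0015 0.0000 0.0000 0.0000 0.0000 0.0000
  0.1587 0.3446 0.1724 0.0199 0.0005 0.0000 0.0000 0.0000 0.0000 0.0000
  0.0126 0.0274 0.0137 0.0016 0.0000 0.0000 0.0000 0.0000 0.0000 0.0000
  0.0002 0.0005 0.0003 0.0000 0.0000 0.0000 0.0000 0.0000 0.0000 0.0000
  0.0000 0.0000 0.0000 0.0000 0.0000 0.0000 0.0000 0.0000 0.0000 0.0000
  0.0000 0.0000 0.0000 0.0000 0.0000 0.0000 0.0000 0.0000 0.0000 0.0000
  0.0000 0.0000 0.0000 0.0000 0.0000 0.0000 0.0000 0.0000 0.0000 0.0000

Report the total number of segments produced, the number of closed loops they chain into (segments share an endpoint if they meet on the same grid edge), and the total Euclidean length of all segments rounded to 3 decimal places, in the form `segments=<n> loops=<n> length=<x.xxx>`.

cell (3,0): code 0100 → (3.833,1.000)–(4.000,0.737)
cell (3,1): code 1000 → (4.000,1.283)–(3.833,1.000)
cell (4,0): code 0110 → (4.000,0.737)–(5.000,0.210)
cell (4,1): code 1001 → (5.000,1.853)–(4.000,1.283)
cell (5,0): code 0010 → (5.000,0.210)–(5.650,1.000)
cell (5,1): code 0001 → (5.650,1.000)–(5.000,1.853)
total: 6 segments, chained into 1 closed loop(s), length Σ = 5.016461

segments=6 loops=1 length=5.016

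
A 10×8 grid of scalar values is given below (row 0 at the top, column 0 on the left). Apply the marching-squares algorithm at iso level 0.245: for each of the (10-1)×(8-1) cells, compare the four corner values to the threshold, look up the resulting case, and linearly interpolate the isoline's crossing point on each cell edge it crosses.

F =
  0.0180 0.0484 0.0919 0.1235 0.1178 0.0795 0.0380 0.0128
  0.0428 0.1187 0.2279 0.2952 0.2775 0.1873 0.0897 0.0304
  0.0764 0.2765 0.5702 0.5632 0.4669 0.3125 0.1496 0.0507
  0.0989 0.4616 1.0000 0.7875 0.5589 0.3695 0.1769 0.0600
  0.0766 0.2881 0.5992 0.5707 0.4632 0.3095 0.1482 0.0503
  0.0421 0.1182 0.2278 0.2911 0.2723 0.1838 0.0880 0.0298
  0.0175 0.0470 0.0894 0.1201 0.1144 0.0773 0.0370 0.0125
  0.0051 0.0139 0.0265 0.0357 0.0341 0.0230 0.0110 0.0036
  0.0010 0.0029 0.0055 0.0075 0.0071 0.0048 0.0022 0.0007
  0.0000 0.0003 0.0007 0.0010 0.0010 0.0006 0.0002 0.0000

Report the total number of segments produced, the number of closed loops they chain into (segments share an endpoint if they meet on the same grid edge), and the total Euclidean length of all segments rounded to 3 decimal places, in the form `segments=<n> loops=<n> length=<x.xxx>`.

segments=20 loops=1 length=15.127

cell (0,2): code 0100 → (0.708,3.000)–(1.000,2.254)
cell (0,3): code 1100 → (0.796,4.000)–(0.708,3.000)
cell (0,4): code 1000 → (1.000,4.360)–(0.796,4.000)
cell (1,0): code 0100 → (1.800,1.000)–(2.000,0.843)
cell (1,1): code 1100 → (1.050,2.000)–(1.800,1.000)
cell (1,2): code 1110 → (1.000,2.254)–(1.050,2.000)
cell (1,4): code 1101 → (1.461,5.000)–(1.000,4.360)
cell (1,5): code 1000 → (2.000,5.414)–(1.461,5.000)
cell (2,0): code 0110 → (2.000,0.843)–(3.000,0.403)
cell (2,5): code 1001 → (3.000,5.646)–(2.000,5.414)
cell (3,0): code 0110 → (3.000,0.403)–(4.000,0.796)
cell (3,5): code 1001 → (4.000,5.400)–(3.000,5.646)
cell (4,0): code 0010 → (4.000,0.796)–(4.254,1.000)
cell (4,1): code 0011 → (4.254,1.000)–(4.954,2.000)
cell (4,2): code 0111 → (4.954,2.000)–(5.000,2.272)
cell (4,4): code 1011 → (5.000,4.308)–(4.513,5.000)
cell (4,5): code 0001 → (4.513,5.000)–(4.000,5.400)
cell (5,2): code 0010 → (5.000,2.272)–(5.270,3.000)
cell (5,3): code 0011 → (5.270,3.000)–(5.173,4.000)
cell (5,4): code 0001 → (5.173,4.000)–(5.000,4.308)
total: 20 segments, chained into 1 closed loop(s), length Σ = 15.127097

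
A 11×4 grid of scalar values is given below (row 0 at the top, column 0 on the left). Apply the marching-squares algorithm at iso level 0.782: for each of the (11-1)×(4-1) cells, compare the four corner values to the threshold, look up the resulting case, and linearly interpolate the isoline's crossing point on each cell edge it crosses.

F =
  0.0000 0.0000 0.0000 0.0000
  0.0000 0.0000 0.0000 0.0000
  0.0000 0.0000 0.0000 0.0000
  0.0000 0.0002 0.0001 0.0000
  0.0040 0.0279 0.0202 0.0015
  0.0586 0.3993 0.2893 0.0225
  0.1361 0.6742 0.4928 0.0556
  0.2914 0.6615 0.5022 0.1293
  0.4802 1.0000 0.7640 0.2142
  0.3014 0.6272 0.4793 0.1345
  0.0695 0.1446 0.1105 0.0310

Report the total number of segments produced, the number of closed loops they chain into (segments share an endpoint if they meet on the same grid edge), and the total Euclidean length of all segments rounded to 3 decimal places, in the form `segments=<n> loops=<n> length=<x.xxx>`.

segments=4 loops=1 length=3.707

cell (7,0): code 0100 → (7.356,1.000)–(8.000,0.581)
cell (7,1): code 1000 → (8.000,1.924)–(7.356,1.000)
cell (8,0): code 0010 → (8.000,0.581)–(8.585,1.000)
cell (8,1): code 0001 → (8.585,1.000)–(8.000,1.924)
total: 4 segments, chained into 1 closed loop(s), length Σ = 3.707480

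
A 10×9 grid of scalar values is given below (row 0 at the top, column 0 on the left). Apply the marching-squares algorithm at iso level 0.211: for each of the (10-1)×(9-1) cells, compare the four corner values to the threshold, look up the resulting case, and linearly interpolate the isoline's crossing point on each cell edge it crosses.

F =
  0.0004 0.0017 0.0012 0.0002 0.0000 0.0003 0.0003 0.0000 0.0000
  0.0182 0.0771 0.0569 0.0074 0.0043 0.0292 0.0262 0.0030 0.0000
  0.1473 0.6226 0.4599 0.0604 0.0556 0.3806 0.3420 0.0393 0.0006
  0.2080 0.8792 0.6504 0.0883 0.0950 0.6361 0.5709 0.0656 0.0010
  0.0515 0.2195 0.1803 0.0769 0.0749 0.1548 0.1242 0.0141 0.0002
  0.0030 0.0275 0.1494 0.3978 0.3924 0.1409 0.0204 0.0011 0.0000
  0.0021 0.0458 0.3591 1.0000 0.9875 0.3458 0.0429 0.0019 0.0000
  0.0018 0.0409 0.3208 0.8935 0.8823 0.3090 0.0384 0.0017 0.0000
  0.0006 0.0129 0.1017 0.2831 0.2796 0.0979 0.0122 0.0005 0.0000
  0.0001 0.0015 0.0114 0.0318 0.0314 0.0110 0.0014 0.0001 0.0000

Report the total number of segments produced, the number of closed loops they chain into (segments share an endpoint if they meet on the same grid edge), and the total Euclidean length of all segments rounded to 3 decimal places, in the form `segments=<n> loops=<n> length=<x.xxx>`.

cell (1,0): code 0100 → (1.245,1.000)–(2.000,0.134)
cell (1,1): code 1100 → (1.382,2.000)–(1.245,1.000)
cell (1,2): code 1000 → (2.000,2.623)–(1.382,2.000)
cell (1,4): code 0100 → (1.517,5.000)–(2.000,4.478)
cell (1,5): code 1100 → (1.585,6.000)–(1.517,5.000)
cell (1,6): code 1000 → (2.000,6.433)–(1.585,6.000)
cell (2,0): code 0110 → (2.000,0.134)–(3.000,0.004)
cell (2,2): code 1001 → (3.000,2.782)–(2.000,2.623)
cell (2,4): code 0110 → (2.000,4.478)–(3.000,4.214)
cell (2,6): code 1001 → (3.000,6.712)–(2.000,6.433)
cell (3,0): code 0110 → (3.000,0.004)–(4.000,0.949)
cell (3,1): code 1011 → (4.000,1.217)–(3.935,2.000)
cell (3,2): code 0001 → (3.935,2.000)–(3.000,2.782)
cell (3,4): code 0010 → (3.000,4.214)–(3.883,5.000)
cell (3,5): code 0011 → (3.883,5.000)–(3.806,6.000)
cell (3,6): code 0001 → (3.806,6.000)–(3.000,6.712)
cell (4,0): code 0010 → (4.000,0.949)–(4.044,1.000)
cell (4,1): code 0001 → (4.044,1.000)–(4.000,1.217)
cell (4,2): code 0100 → (4.418,3.000)–(5.000,2.248)
cell (4,3): code 1100 → (4.429,4.000)–(4.418,3.000)
cell (4,4): code 1000 → (5.000,4.721)–(4.429,4.000)
cell (5,1): code 0100 → (5.294,2.000)–(6.000,1.527)
cell (5,2): code 1110 → (5.000,2.248)–(5.294,2.000)
cell (5,4): code 1101 → (5.342,5.000)–(5.000,4.721)
cell (5,5): code 1000 → (6.000,5.445)–(5.342,5.000)
cell (6,1): code 0110 → (6.000,1.527)–(7.000,1.608)
cell (6,5): code 1001 → (7.000,5.362)–(6.000,5.445)
cell (7,1): code 0010 → (7.000,1.608)–(7.501,2.000)
cell (7,2): code 0111 → (7.501,2.000)–(8.000,2.603)
cell (7,4): code 1011 → (8.000,4.378)–(7.464,5.000)
cell (7,5): code 0001 → (7.464,5.000)–(7.000,5.362)
cell (8,2): code 0010 → (8.000,2.603)–(8.287,3.000)
cell (8,3): code 0011 → (8.287,3.000)–(8.276,4.000)
cell (8,4): code 0001 → (8.276,4.000)–(8.000,4.378)
total: 34 segments, chained into 3 closed loop(s), length Σ = 28.504933

segments=34 loops=3 length=28.505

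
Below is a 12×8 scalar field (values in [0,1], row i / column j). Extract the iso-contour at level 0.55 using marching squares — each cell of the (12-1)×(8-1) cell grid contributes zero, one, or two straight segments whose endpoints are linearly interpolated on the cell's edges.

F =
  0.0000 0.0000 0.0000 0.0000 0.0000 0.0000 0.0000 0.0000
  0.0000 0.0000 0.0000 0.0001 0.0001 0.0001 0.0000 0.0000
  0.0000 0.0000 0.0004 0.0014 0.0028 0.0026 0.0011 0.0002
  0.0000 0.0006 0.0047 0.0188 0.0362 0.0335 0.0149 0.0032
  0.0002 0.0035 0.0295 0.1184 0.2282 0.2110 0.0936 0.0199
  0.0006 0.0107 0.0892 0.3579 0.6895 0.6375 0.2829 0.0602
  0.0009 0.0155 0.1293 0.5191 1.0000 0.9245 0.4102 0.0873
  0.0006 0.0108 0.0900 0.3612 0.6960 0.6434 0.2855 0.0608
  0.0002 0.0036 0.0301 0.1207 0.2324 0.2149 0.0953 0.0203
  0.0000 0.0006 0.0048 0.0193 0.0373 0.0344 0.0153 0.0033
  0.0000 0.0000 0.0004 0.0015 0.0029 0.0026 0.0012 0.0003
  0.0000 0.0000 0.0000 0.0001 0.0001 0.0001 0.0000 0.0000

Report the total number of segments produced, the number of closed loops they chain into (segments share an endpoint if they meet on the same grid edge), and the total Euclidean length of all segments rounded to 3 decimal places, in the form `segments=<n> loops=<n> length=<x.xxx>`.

cell (4,3): code 0100 → (4.698,4.000)–(5.000,3.579)
cell (4,4): code 1100 → (4.795,5.000)–(4.698,4.000)
cell (4,5): code 1000 → (5.000,5.247)–(4.795,5.000)
cell (5,3): code 0110 → (5.000,3.579)–(6.000,3.064)
cell (5,5): code 1001 → (6.000,5.728)–(5.000,5.247)
cell (6,3): code 0110 → (6.000,3.064)–(7.000,3.564)
cell (6,5): code 1001 → (7.000,5.261)–(6.000,5.728)
cell (7,3): code 0010 → (7.000,3.564)–(7.315,4.000)
cell (7,4): code 0011 → (7.315,4.000)–(7.218,5.000)
cell (7,5): code 0001 → (7.218,5.000)–(7.000,5.261)
total: 10 segments, chained into 1 closed loop(s), length Σ = 8.182679

segments=10 loops=1 length=8.183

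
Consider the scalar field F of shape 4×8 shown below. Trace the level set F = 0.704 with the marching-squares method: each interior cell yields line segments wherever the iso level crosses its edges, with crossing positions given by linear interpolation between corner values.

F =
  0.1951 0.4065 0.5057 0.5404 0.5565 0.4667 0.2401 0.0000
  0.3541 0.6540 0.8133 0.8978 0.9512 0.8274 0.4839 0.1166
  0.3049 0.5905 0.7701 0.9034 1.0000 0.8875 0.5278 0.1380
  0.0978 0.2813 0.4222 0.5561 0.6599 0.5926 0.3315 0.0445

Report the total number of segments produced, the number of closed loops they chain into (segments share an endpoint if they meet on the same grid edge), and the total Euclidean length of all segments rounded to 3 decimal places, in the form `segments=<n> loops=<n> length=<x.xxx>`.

cell (0,1): code 0100 → (0.645,2.000)–(1.000,1.314)
cell (0,2): code 1100 → (0.458,3.000)–(0.645,2.000)
cell (0,3): code 1100 → (0.374,4.000)–(0.458,3.000)
cell (0,4): code 1100 → (0.658,5.000)–(0.374,4.000)
cell (0,5): code 1000 → (1.000,5.359)–(0.658,5.000)
cell (1,1): code 0110 → (1.000,1.314)–(2.000,1.632)
cell (1,5): code 1001 → (2.000,5.510)–(1.000,5.359)
cell (2,1): code 0010 → (2.000,1.632)–(2.190,2.000)
cell (2,2): code 0011 → (2.190,2.000)–(2.574,3.000)
cell (2,3): code 0011 → (2.574,3.000)–(2.870,4.000)
cell (2,4): code 0011 → (2.870,4.000)–(2.622,5.000)
cell (2,5): code 0001 → (2.622,5.000)–(2.000,5.510)
total: 12 segments, chained into 1 closed loop(s), length Σ = 10.753221

segments=12 loops=1 length=10.753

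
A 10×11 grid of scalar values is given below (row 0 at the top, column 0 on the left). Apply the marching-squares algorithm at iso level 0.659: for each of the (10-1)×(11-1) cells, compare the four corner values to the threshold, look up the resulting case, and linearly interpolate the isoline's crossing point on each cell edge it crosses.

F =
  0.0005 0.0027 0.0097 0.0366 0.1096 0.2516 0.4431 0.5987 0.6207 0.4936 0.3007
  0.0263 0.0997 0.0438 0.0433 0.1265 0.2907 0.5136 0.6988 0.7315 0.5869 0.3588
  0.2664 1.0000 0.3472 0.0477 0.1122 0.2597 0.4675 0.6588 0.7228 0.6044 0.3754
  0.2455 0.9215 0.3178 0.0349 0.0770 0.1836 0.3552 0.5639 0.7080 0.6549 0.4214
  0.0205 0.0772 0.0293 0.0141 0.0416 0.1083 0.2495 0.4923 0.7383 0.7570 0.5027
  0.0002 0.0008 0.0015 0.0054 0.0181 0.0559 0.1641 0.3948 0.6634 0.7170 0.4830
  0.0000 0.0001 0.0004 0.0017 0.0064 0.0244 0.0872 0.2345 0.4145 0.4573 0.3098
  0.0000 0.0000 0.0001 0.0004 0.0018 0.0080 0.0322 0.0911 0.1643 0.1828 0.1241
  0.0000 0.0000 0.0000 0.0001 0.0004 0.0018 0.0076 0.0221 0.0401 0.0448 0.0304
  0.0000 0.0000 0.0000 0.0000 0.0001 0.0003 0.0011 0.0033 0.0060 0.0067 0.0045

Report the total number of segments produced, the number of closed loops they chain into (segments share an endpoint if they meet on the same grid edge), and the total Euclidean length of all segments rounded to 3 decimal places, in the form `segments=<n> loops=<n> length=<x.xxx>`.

segments=22 loops=2 length=16.440

cell (0,6): code 0100 → (0.602,7.000)–(1.000,6.785)
cell (0,7): code 1100 → (0.346,8.000)–(0.602,7.000)
cell (0,8): code 1000 → (1.000,8.501)–(0.346,8.000)
cell (1,0): code 0100 → (1.621,1.000)–(2.000,0.535)
cell (1,1): code 1000 → (2.000,1.522)–(1.621,1.000)
cell (1,6): code 0010 → (1.000,6.785)–(1.995,7.000)
cell (1,7): code 0111 → (1.995,7.000)–(2.000,7.003)
cell (1,8): code 1001 → (2.000,8.539)–(1.000,8.501)
cell (2,0): code 0110 → (2.000,0.535)–(3.000,0.612)
cell (2,1): code 1001 → (3.000,1.435)–(2.000,1.522)
cell (2,7): code 0110 → (2.000,7.003)–(3.000,7.660)
cell (2,8): code 1001 → (3.000,8.923)–(2.000,8.539)
cell (3,0): code 0010 → (3.000,0.612)–(3.311,1.000)
cell (3,1): code 0001 → (3.311,1.000)–(3.000,1.435)
cell (3,7): code 0110 → (3.000,7.660)–(4.000,7.678)
cell (3,8): code 1101 → (3.040,9.000)–(3.000,8.923)
cell (3,9): code 1000 → (4.000,9.385)–(3.040,9.000)
cell (4,7): code 0110 → (4.000,7.678)–(5.000,7.984)
cell (4,9): code 1001 → (5.000,9.248)–(4.000,9.385)
cell (5,7): code 0010 → (5.000,7.984)–(5.018,8.000)
cell (5,8): code 0011 → (5.018,8.000)–(5.223,9.000)
cell (5,9): code 0001 → (5.223,9.000)–(5.000,9.248)
total: 22 segments, chained into 2 closed loop(s), length Σ = 16.439785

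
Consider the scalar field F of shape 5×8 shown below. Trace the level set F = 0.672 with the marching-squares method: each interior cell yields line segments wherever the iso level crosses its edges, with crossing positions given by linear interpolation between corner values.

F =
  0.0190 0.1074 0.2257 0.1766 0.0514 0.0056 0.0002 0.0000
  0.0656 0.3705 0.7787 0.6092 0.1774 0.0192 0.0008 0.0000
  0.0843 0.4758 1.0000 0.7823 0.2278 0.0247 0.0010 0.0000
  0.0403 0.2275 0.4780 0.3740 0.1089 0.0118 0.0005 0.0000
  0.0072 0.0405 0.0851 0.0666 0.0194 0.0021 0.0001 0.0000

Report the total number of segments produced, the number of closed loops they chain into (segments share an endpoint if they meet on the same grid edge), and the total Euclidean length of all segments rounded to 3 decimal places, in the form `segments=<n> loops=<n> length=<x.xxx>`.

cell (0,1): code 0100 → (0.807,2.000)–(1.000,1.739)
cell (0,2): code 1000 → (1.000,2.629)–(0.807,2.000)
cell (1,1): code 0110 → (1.000,1.739)–(2.000,1.374)
cell (1,2): code 1101 → (1.363,3.000)–(1.000,2.629)
cell (1,3): code 1000 → (2.000,3.199)–(1.363,3.000)
cell (2,1): code 0010 → (2.000,1.374)–(2.628,2.000)
cell (2,2): code 0011 → (2.628,2.000)–(2.270,3.000)
cell (2,3): code 0001 → (2.270,3.000)–(2.000,3.199)
total: 8 segments, chained into 1 closed loop(s), length Σ = 5.518136

segments=8 loops=1 length=5.518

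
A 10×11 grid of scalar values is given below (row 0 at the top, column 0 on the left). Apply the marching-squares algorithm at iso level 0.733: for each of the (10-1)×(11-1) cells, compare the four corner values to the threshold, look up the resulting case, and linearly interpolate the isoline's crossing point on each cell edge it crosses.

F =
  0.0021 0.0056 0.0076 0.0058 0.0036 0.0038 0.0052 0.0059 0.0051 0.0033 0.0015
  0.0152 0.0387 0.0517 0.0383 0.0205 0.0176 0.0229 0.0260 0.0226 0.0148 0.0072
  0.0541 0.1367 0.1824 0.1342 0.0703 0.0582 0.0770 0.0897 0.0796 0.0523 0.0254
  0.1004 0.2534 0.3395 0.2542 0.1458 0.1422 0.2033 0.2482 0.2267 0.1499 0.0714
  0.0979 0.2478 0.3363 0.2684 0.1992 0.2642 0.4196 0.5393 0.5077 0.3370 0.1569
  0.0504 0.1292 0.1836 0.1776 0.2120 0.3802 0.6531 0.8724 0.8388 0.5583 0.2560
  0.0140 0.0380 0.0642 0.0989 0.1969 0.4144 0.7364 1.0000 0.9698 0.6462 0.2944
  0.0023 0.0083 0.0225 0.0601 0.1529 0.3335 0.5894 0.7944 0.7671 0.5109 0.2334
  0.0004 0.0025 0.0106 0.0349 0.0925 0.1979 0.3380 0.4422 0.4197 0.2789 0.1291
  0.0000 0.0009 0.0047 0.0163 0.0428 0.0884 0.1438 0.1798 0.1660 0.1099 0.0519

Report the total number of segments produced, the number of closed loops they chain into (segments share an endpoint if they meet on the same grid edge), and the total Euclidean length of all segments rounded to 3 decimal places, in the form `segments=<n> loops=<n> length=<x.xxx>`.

segments=12 loops=1 length=8.297

cell (4,6): code 0100 → (4.582,7.000)–(5.000,6.364)
cell (4,7): code 1100 → (4.680,8.000)–(4.582,7.000)
cell (4,8): code 1000 → (5.000,8.377)–(4.680,8.000)
cell (5,5): code 0100 → (5.959,6.000)–(6.000,5.989)
cell (5,6): code 1110 → (5.000,6.364)–(5.959,6.000)
cell (5,8): code 1001 → (6.000,8.732)–(5.000,8.377)
cell (6,5): code 0010 → (6.000,5.989)–(6.023,6.000)
cell (6,6): code 0111 → (6.023,6.000)–(7.000,6.700)
cell (6,8): code 1001 → (7.000,8.133)–(6.000,8.732)
cell (7,6): code 0010 → (7.000,6.700)–(7.174,7.000)
cell (7,7): code 0011 → (7.174,7.000)–(7.098,8.000)
cell (7,8): code 0001 → (7.098,8.000)–(7.000,8.133)
total: 12 segments, chained into 1 closed loop(s), length Σ = 8.297317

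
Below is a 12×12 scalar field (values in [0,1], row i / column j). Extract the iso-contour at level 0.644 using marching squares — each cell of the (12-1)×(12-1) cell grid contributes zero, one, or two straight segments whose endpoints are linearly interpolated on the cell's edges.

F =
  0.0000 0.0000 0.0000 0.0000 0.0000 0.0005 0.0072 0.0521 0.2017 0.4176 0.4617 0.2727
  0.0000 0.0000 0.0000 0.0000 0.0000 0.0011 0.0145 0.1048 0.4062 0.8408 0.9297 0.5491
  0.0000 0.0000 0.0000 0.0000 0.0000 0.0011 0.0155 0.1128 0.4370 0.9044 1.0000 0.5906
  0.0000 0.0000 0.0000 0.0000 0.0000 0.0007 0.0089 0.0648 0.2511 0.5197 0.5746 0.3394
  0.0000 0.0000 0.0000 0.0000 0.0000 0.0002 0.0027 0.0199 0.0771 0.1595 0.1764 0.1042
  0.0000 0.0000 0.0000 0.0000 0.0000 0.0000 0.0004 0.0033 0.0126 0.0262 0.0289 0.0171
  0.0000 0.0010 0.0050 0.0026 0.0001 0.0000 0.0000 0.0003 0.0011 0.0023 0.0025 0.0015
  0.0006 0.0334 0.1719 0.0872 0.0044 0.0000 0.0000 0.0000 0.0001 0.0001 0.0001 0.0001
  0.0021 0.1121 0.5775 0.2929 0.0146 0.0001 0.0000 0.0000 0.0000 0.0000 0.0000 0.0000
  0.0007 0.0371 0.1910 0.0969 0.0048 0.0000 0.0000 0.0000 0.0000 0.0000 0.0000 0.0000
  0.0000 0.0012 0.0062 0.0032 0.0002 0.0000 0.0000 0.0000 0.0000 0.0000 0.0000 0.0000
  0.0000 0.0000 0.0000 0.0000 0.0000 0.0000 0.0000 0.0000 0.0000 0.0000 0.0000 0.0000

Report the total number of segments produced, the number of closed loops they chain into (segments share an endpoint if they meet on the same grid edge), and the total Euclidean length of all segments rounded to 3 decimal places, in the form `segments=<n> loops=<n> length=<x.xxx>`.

cell (0,8): code 0100 → (0.535,9.000)–(1.000,8.547)
cell (0,9): code 1100 → (0.390,10.000)–(0.535,9.000)
cell (0,10): code 1000 → (1.000,10.751)–(0.390,10.000)
cell (1,8): code 0110 → (1.000,8.547)–(2.000,8.443)
cell (1,10): code 1001 → (2.000,10.870)–(1.000,10.751)
cell (2,8): code 0010 → (2.000,8.443)–(2.677,9.000)
cell (2,9): code 0011 → (2.677,9.000)–(2.837,10.000)
cell (2,10): code 0001 → (2.837,10.000)–(2.000,10.870)
total: 8 segments, chained into 1 closed loop(s), length Σ = 7.735866

segments=8 loops=1 length=7.736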